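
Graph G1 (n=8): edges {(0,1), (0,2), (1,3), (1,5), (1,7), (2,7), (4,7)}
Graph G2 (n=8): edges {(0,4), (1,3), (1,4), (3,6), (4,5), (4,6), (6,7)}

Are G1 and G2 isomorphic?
Yes, isomorphic

The graphs are isomorphic.
One valid mapping φ: V(G1) → V(G2): 0→1, 1→4, 2→3, 3→0, 4→7, 5→5, 6→2, 7→6

Verify φ preserves adjacency — for each edge of G1, its image is an edge of G2:
  (0,1) → (φ(0),φ(1)) = (1,4) ∈ E(G2) ✓
  (0,2) → (φ(0),φ(2)) = (1,3) ∈ E(G2) ✓
  (1,3) → (φ(1),φ(3)) = (0,4) ∈ E(G2) ✓
  (1,5) → (φ(1),φ(5)) = (4,5) ∈ E(G2) ✓
  (1,7) → (φ(1),φ(7)) = (4,6) ∈ E(G2) ✓
  (2,7) → (φ(2),φ(7)) = (3,6) ∈ E(G2) ✓
  (4,7) → (φ(4),φ(7)) = (6,7) ∈ E(G2) ✓
All 7 edges of G1 map to edges of G2, and |E(G1)| = |E(G2)| = 7, so φ is a bijection on edges as well as vertices. Hence G1 ≅ G2.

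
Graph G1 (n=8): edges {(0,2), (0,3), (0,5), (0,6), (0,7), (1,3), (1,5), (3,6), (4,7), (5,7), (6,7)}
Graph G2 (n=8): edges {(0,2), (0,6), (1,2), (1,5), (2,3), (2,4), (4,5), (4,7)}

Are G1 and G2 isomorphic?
No, not isomorphic

The graphs are NOT isomorphic.

Degrees in G1: deg(0)=5, deg(1)=2, deg(2)=1, deg(3)=3, deg(4)=1, deg(5)=3, deg(6)=3, deg(7)=4.
Sorted degree sequence of G1: [5, 4, 3, 3, 3, 2, 1, 1].
Degrees in G2: deg(0)=2, deg(1)=2, deg(2)=4, deg(3)=1, deg(4)=3, deg(5)=2, deg(6)=1, deg(7)=1.
Sorted degree sequence of G2: [4, 3, 2, 2, 2, 1, 1, 1].
The (sorted) degree sequence is an isomorphism invariant, so since G1 and G2 have different degree sequences they cannot be isomorphic.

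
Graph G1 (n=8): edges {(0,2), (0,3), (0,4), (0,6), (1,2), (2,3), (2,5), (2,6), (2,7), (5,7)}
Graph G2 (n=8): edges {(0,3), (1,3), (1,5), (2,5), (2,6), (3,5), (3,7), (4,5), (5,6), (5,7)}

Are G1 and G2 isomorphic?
Yes, isomorphic

The graphs are isomorphic.
One valid mapping φ: V(G1) → V(G2): 0→3, 1→4, 2→5, 3→7, 4→0, 5→2, 6→1, 7→6

Verify φ preserves adjacency — for each edge of G1, its image is an edge of G2:
  (0,2) → (φ(0),φ(2)) = (3,5) ∈ E(G2) ✓
  (0,3) → (φ(0),φ(3)) = (3,7) ∈ E(G2) ✓
  (0,4) → (φ(0),φ(4)) = (0,3) ∈ E(G2) ✓
  (0,6) → (φ(0),φ(6)) = (1,3) ∈ E(G2) ✓
  (1,2) → (φ(1),φ(2)) = (4,5) ∈ E(G2) ✓
  (2,3) → (φ(2),φ(3)) = (5,7) ∈ E(G2) ✓
  (2,5) → (φ(2),φ(5)) = (2,5) ∈ E(G2) ✓
  (2,6) → (φ(2),φ(6)) = (1,5) ∈ E(G2) ✓
  (2,7) → (φ(2),φ(7)) = (5,6) ∈ E(G2) ✓
  (5,7) → (φ(5),φ(7)) = (2,6) ∈ E(G2) ✓
All 10 edges of G1 map to edges of G2, and |E(G1)| = |E(G2)| = 10, so φ is a bijection on edges as well as vertices. Hence G1 ≅ G2.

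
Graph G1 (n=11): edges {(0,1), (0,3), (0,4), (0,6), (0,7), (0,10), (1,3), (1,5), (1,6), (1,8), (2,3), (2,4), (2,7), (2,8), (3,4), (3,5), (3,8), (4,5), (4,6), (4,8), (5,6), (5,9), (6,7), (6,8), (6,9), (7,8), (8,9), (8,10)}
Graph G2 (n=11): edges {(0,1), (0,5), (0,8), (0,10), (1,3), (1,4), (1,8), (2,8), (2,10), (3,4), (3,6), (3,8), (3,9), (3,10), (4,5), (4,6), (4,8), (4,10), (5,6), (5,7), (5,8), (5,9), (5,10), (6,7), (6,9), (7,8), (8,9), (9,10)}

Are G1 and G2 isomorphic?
Yes, isomorphic

The graphs are isomorphic.
One valid mapping φ: V(G1) → V(G2): 0→10, 1→9, 2→1, 3→3, 4→4, 5→6, 6→5, 7→0, 8→8, 9→7, 10→2

Verify φ preserves adjacency — for each edge of G1, its image is an edge of G2:
  (0,1) → (φ(0),φ(1)) = (9,10) ∈ E(G2) ✓
  (0,3) → (φ(0),φ(3)) = (3,10) ∈ E(G2) ✓
  (0,4) → (φ(0),φ(4)) = (4,10) ∈ E(G2) ✓
  (0,6) → (φ(0),φ(6)) = (5,10) ∈ E(G2) ✓
  (0,7) → (φ(0),φ(7)) = (0,10) ∈ E(G2) ✓
  (0,10) → (φ(0),φ(10)) = (2,10) ∈ E(G2) ✓
  (1,3) → (φ(1),φ(3)) = (3,9) ∈ E(G2) ✓
  (1,5) → (φ(1),φ(5)) = (6,9) ∈ E(G2) ✓
  (1,6) → (φ(1),φ(6)) = (5,9) ∈ E(G2) ✓
  (1,8) → (φ(1),φ(8)) = (8,9) ∈ E(G2) ✓
  (2,3) → (φ(2),φ(3)) = (1,3) ∈ E(G2) ✓
  (2,4) → (φ(2),φ(4)) = (1,4) ∈ E(G2) ✓
  (2,7) → (φ(2),φ(7)) = (0,1) ∈ E(G2) ✓
  (2,8) → (φ(2),φ(8)) = (1,8) ∈ E(G2) ✓
  (3,4) → (φ(3),φ(4)) = (3,4) ∈ E(G2) ✓
  (3,5) → (φ(3),φ(5)) = (3,6) ∈ E(G2) ✓
  (3,8) → (φ(3),φ(8)) = (3,8) ∈ E(G2) ✓
  (4,5) → (φ(4),φ(5)) = (4,6) ∈ E(G2) ✓
  (4,6) → (φ(4),φ(6)) = (4,5) ∈ E(G2) ✓
  (4,8) → (φ(4),φ(8)) = (4,8) ∈ E(G2) ✓
  (5,6) → (φ(5),φ(6)) = (5,6) ∈ E(G2) ✓
  (5,9) → (φ(5),φ(9)) = (6,7) ∈ E(G2) ✓
  (6,7) → (φ(6),φ(7)) = (0,5) ∈ E(G2) ✓
  (6,8) → (φ(6),φ(8)) = (5,8) ∈ E(G2) ✓
  (6,9) → (φ(6),φ(9)) = (5,7) ∈ E(G2) ✓
  (7,8) → (φ(7),φ(8)) = (0,8) ∈ E(G2) ✓
  (8,9) → (φ(8),φ(9)) = (7,8) ∈ E(G2) ✓
  (8,10) → (φ(8),φ(10)) = (2,8) ∈ E(G2) ✓
All 28 edges of G1 map to edges of G2, and |E(G1)| = |E(G2)| = 28, so φ is a bijection on edges as well as vertices. Hence G1 ≅ G2.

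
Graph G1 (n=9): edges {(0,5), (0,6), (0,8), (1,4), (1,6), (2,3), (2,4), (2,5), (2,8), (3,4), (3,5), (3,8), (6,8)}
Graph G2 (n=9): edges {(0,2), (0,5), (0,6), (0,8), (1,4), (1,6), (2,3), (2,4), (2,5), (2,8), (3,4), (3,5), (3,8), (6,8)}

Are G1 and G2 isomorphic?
No, not isomorphic

The graphs are NOT isomorphic.

Counting edges: G1 has 13 edge(s); G2 has 14 edge(s).
Edge count is an isomorphism invariant (a bijection on vertices induces a bijection on edges), so differing edge counts rule out isomorphism.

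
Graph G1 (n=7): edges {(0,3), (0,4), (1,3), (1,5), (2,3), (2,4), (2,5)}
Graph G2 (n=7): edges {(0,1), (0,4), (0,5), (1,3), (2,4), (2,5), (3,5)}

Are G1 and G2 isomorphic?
Yes, isomorphic

The graphs are isomorphic.
One valid mapping φ: V(G1) → V(G2): 0→4, 1→1, 2→5, 3→0, 4→2, 5→3, 6→6

Verify φ preserves adjacency — for each edge of G1, its image is an edge of G2:
  (0,3) → (φ(0),φ(3)) = (0,4) ∈ E(G2) ✓
  (0,4) → (φ(0),φ(4)) = (2,4) ∈ E(G2) ✓
  (1,3) → (φ(1),φ(3)) = (0,1) ∈ E(G2) ✓
  (1,5) → (φ(1),φ(5)) = (1,3) ∈ E(G2) ✓
  (2,3) → (φ(2),φ(3)) = (0,5) ∈ E(G2) ✓
  (2,4) → (φ(2),φ(4)) = (2,5) ∈ E(G2) ✓
  (2,5) → (φ(2),φ(5)) = (3,5) ∈ E(G2) ✓
All 7 edges of G1 map to edges of G2, and |E(G1)| = |E(G2)| = 7, so φ is a bijection on edges as well as vertices. Hence G1 ≅ G2.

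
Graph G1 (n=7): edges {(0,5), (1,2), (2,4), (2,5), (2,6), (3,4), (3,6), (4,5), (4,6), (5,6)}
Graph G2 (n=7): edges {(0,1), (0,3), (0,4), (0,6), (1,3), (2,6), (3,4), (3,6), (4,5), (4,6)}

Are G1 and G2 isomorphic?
Yes, isomorphic

The graphs are isomorphic.
One valid mapping φ: V(G1) → V(G2): 0→2, 1→5, 2→4, 3→1, 4→3, 5→6, 6→0

Verify φ preserves adjacency — for each edge of G1, its image is an edge of G2:
  (0,5) → (φ(0),φ(5)) = (2,6) ∈ E(G2) ✓
  (1,2) → (φ(1),φ(2)) = (4,5) ∈ E(G2) ✓
  (2,4) → (φ(2),φ(4)) = (3,4) ∈ E(G2) ✓
  (2,5) → (φ(2),φ(5)) = (4,6) ∈ E(G2) ✓
  (2,6) → (φ(2),φ(6)) = (0,4) ∈ E(G2) ✓
  (3,4) → (φ(3),φ(4)) = (1,3) ∈ E(G2) ✓
  (3,6) → (φ(3),φ(6)) = (0,1) ∈ E(G2) ✓
  (4,5) → (φ(4),φ(5)) = (3,6) ∈ E(G2) ✓
  (4,6) → (φ(4),φ(6)) = (0,3) ∈ E(G2) ✓
  (5,6) → (φ(5),φ(6)) = (0,6) ∈ E(G2) ✓
All 10 edges of G1 map to edges of G2, and |E(G1)| = |E(G2)| = 10, so φ is a bijection on edges as well as vertices. Hence G1 ≅ G2.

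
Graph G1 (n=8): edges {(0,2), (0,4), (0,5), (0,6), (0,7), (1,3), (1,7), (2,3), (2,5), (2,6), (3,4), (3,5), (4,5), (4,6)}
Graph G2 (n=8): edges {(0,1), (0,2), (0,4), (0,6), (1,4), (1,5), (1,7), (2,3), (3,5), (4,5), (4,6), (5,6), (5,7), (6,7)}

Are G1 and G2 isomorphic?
Yes, isomorphic

The graphs are isomorphic.
One valid mapping φ: V(G1) → V(G2): 0→5, 1→2, 2→1, 3→0, 4→6, 5→4, 6→7, 7→3

Verify φ preserves adjacency — for each edge of G1, its image is an edge of G2:
  (0,2) → (φ(0),φ(2)) = (1,5) ∈ E(G2) ✓
  (0,4) → (φ(0),φ(4)) = (5,6) ∈ E(G2) ✓
  (0,5) → (φ(0),φ(5)) = (4,5) ∈ E(G2) ✓
  (0,6) → (φ(0),φ(6)) = (5,7) ∈ E(G2) ✓
  (0,7) → (φ(0),φ(7)) = (3,5) ∈ E(G2) ✓
  (1,3) → (φ(1),φ(3)) = (0,2) ∈ E(G2) ✓
  (1,7) → (φ(1),φ(7)) = (2,3) ∈ E(G2) ✓
  (2,3) → (φ(2),φ(3)) = (0,1) ∈ E(G2) ✓
  (2,5) → (φ(2),φ(5)) = (1,4) ∈ E(G2) ✓
  (2,6) → (φ(2),φ(6)) = (1,7) ∈ E(G2) ✓
  (3,4) → (φ(3),φ(4)) = (0,6) ∈ E(G2) ✓
  (3,5) → (φ(3),φ(5)) = (0,4) ∈ E(G2) ✓
  (4,5) → (φ(4),φ(5)) = (4,6) ∈ E(G2) ✓
  (4,6) → (φ(4),φ(6)) = (6,7) ∈ E(G2) ✓
All 14 edges of G1 map to edges of G2, and |E(G1)| = |E(G2)| = 14, so φ is a bijection on edges as well as vertices. Hence G1 ≅ G2.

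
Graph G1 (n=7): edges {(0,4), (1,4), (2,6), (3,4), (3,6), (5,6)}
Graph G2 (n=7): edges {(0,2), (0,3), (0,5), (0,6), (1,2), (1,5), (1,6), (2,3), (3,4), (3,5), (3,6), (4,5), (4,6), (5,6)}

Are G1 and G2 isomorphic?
No, not isomorphic

The graphs are NOT isomorphic.

Degrees in G1: deg(0)=1, deg(1)=1, deg(2)=1, deg(3)=2, deg(4)=3, deg(5)=1, deg(6)=3.
Sorted degree sequence of G1: [3, 3, 2, 1, 1, 1, 1].
Degrees in G2: deg(0)=4, deg(1)=3, deg(2)=3, deg(3)=5, deg(4)=3, deg(5)=5, deg(6)=5.
Sorted degree sequence of G2: [5, 5, 5, 4, 3, 3, 3].
The (sorted) degree sequence is an isomorphism invariant, so since G1 and G2 have different degree sequences they cannot be isomorphic.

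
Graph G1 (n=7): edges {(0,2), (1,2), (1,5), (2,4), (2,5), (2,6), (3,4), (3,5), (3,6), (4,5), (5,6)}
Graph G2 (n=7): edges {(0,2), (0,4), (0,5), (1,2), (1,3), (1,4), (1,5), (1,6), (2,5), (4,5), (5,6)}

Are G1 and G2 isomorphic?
Yes, isomorphic

The graphs are isomorphic.
One valid mapping φ: V(G1) → V(G2): 0→3, 1→6, 2→1, 3→0, 4→4, 5→5, 6→2

Verify φ preserves adjacency — for each edge of G1, its image is an edge of G2:
  (0,2) → (φ(0),φ(2)) = (1,3) ∈ E(G2) ✓
  (1,2) → (φ(1),φ(2)) = (1,6) ∈ E(G2) ✓
  (1,5) → (φ(1),φ(5)) = (5,6) ∈ E(G2) ✓
  (2,4) → (φ(2),φ(4)) = (1,4) ∈ E(G2) ✓
  (2,5) → (φ(2),φ(5)) = (1,5) ∈ E(G2) ✓
  (2,6) → (φ(2),φ(6)) = (1,2) ∈ E(G2) ✓
  (3,4) → (φ(3),φ(4)) = (0,4) ∈ E(G2) ✓
  (3,5) → (φ(3),φ(5)) = (0,5) ∈ E(G2) ✓
  (3,6) → (φ(3),φ(6)) = (0,2) ∈ E(G2) ✓
  (4,5) → (φ(4),φ(5)) = (4,5) ∈ E(G2) ✓
  (5,6) → (φ(5),φ(6)) = (2,5) ∈ E(G2) ✓
All 11 edges of G1 map to edges of G2, and |E(G1)| = |E(G2)| = 11, so φ is a bijection on edges as well as vertices. Hence G1 ≅ G2.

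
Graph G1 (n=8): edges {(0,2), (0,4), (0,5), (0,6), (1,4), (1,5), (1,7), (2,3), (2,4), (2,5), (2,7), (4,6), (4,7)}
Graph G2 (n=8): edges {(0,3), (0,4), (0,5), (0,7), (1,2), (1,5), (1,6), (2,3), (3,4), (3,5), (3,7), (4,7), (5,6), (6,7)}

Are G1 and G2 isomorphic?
No, not isomorphic

The graphs are NOT isomorphic.

Degrees in G1: deg(0)=4, deg(1)=3, deg(2)=5, deg(3)=1, deg(4)=5, deg(5)=3, deg(6)=2, deg(7)=3.
Sorted degree sequence of G1: [5, 5, 4, 3, 3, 3, 2, 1].
Degrees in G2: deg(0)=4, deg(1)=3, deg(2)=2, deg(3)=5, deg(4)=3, deg(5)=4, deg(6)=3, deg(7)=4.
Sorted degree sequence of G2: [5, 4, 4, 4, 3, 3, 3, 2].
The (sorted) degree sequence is an isomorphism invariant, so since G1 and G2 have different degree sequences they cannot be isomorphic.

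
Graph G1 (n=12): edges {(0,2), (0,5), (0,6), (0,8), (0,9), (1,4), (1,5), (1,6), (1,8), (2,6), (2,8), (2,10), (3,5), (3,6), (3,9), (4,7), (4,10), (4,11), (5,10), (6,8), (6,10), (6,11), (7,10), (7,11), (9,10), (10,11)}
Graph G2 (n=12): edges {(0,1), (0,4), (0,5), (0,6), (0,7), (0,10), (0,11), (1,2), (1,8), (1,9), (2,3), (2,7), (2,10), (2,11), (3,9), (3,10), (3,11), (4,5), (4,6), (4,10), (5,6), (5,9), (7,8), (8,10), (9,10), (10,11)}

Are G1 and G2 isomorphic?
Yes, isomorphic

The graphs are isomorphic.
One valid mapping φ: V(G1) → V(G2): 0→2, 1→9, 2→11, 3→8, 4→5, 5→1, 6→10, 7→6, 8→3, 9→7, 10→0, 11→4

Verify φ preserves adjacency — for each edge of G1, its image is an edge of G2:
  (0,2) → (φ(0),φ(2)) = (2,11) ∈ E(G2) ✓
  (0,5) → (φ(0),φ(5)) = (1,2) ∈ E(G2) ✓
  (0,6) → (φ(0),φ(6)) = (2,10) ∈ E(G2) ✓
  (0,8) → (φ(0),φ(8)) = (2,3) ∈ E(G2) ✓
  (0,9) → (φ(0),φ(9)) = (2,7) ∈ E(G2) ✓
  (1,4) → (φ(1),φ(4)) = (5,9) ∈ E(G2) ✓
  (1,5) → (φ(1),φ(5)) = (1,9) ∈ E(G2) ✓
  (1,6) → (φ(1),φ(6)) = (9,10) ∈ E(G2) ✓
  (1,8) → (φ(1),φ(8)) = (3,9) ∈ E(G2) ✓
  (2,6) → (φ(2),φ(6)) = (10,11) ∈ E(G2) ✓
  (2,8) → (φ(2),φ(8)) = (3,11) ∈ E(G2) ✓
  (2,10) → (φ(2),φ(10)) = (0,11) ∈ E(G2) ✓
  (3,5) → (φ(3),φ(5)) = (1,8) ∈ E(G2) ✓
  (3,6) → (φ(3),φ(6)) = (8,10) ∈ E(G2) ✓
  (3,9) → (φ(3),φ(9)) = (7,8) ∈ E(G2) ✓
  (4,7) → (φ(4),φ(7)) = (5,6) ∈ E(G2) ✓
  (4,10) → (φ(4),φ(10)) = (0,5) ∈ E(G2) ✓
  (4,11) → (φ(4),φ(11)) = (4,5) ∈ E(G2) ✓
  (5,10) → (φ(5),φ(10)) = (0,1) ∈ E(G2) ✓
  (6,8) → (φ(6),φ(8)) = (3,10) ∈ E(G2) ✓
  (6,10) → (φ(6),φ(10)) = (0,10) ∈ E(G2) ✓
  (6,11) → (φ(6),φ(11)) = (4,10) ∈ E(G2) ✓
  (7,10) → (φ(7),φ(10)) = (0,6) ∈ E(G2) ✓
  (7,11) → (φ(7),φ(11)) = (4,6) ∈ E(G2) ✓
  (9,10) → (φ(9),φ(10)) = (0,7) ∈ E(G2) ✓
  (10,11) → (φ(10),φ(11)) = (0,4) ∈ E(G2) ✓
All 26 edges of G1 map to edges of G2, and |E(G1)| = |E(G2)| = 26, so φ is a bijection on edges as well as vertices. Hence G1 ≅ G2.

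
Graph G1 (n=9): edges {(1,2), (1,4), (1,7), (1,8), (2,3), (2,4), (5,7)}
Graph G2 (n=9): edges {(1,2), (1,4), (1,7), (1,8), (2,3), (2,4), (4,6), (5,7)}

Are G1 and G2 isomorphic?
No, not isomorphic

The graphs are NOT isomorphic.

Counting edges: G1 has 7 edge(s); G2 has 8 edge(s).
Edge count is an isomorphism invariant (a bijection on vertices induces a bijection on edges), so differing edge counts rule out isomorphism.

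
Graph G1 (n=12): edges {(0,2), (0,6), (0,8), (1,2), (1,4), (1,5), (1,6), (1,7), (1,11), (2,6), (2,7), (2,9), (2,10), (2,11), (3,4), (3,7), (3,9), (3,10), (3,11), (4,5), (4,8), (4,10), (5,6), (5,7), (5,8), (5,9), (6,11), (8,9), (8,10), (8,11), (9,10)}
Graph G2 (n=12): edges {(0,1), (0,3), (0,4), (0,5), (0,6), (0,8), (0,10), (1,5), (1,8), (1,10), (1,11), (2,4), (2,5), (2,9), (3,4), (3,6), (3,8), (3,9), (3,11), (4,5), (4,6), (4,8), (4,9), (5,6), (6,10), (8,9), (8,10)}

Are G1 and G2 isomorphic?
No, not isomorphic

The graphs are NOT isomorphic.

Counting triangles (3-cliques): G1 has 16, G2 has 21.
Triangle count is an isomorphism invariant, so differing triangle counts rule out isomorphism.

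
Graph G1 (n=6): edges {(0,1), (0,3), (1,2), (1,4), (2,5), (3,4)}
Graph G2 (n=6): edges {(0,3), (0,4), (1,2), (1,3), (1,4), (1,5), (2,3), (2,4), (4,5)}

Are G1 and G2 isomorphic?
No, not isomorphic

The graphs are NOT isomorphic.

Degrees in G1: deg(0)=2, deg(1)=3, deg(2)=2, deg(3)=2, deg(4)=2, deg(5)=1.
Sorted degree sequence of G1: [3, 2, 2, 2, 2, 1].
Degrees in G2: deg(0)=2, deg(1)=4, deg(2)=3, deg(3)=3, deg(4)=4, deg(5)=2.
Sorted degree sequence of G2: [4, 4, 3, 3, 2, 2].
The (sorted) degree sequence is an isomorphism invariant, so since G1 and G2 have different degree sequences they cannot be isomorphic.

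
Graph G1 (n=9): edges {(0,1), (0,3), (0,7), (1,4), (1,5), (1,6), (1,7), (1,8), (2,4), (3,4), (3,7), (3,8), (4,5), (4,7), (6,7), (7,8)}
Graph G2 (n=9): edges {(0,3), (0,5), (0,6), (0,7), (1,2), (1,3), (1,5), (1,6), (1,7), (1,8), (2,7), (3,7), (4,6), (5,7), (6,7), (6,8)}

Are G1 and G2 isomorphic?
Yes, isomorphic

The graphs are isomorphic.
One valid mapping φ: V(G1) → V(G2): 0→5, 1→1, 2→4, 3→0, 4→6, 5→8, 6→2, 7→7, 8→3

Verify φ preserves adjacency — for each edge of G1, its image is an edge of G2:
  (0,1) → (φ(0),φ(1)) = (1,5) ∈ E(G2) ✓
  (0,3) → (φ(0),φ(3)) = (0,5) ∈ E(G2) ✓
  (0,7) → (φ(0),φ(7)) = (5,7) ∈ E(G2) ✓
  (1,4) → (φ(1),φ(4)) = (1,6) ∈ E(G2) ✓
  (1,5) → (φ(1),φ(5)) = (1,8) ∈ E(G2) ✓
  (1,6) → (φ(1),φ(6)) = (1,2) ∈ E(G2) ✓
  (1,7) → (φ(1),φ(7)) = (1,7) ∈ E(G2) ✓
  (1,8) → (φ(1),φ(8)) = (1,3) ∈ E(G2) ✓
  (2,4) → (φ(2),φ(4)) = (4,6) ∈ E(G2) ✓
  (3,4) → (φ(3),φ(4)) = (0,6) ∈ E(G2) ✓
  (3,7) → (φ(3),φ(7)) = (0,7) ∈ E(G2) ✓
  (3,8) → (φ(3),φ(8)) = (0,3) ∈ E(G2) ✓
  (4,5) → (φ(4),φ(5)) = (6,8) ∈ E(G2) ✓
  (4,7) → (φ(4),φ(7)) = (6,7) ∈ E(G2) ✓
  (6,7) → (φ(6),φ(7)) = (2,7) ∈ E(G2) ✓
  (7,8) → (φ(7),φ(8)) = (3,7) ∈ E(G2) ✓
All 16 edges of G1 map to edges of G2, and |E(G1)| = |E(G2)| = 16, so φ is a bijection on edges as well as vertices. Hence G1 ≅ G2.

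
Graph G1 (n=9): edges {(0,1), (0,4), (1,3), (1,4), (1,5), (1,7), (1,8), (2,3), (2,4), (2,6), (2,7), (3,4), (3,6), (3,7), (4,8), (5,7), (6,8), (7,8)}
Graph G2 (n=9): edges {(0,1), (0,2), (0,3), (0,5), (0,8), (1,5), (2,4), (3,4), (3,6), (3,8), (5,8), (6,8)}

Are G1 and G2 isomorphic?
No, not isomorphic

The graphs are NOT isomorphic.

Degrees in G1: deg(0)=2, deg(1)=6, deg(2)=4, deg(3)=5, deg(4)=5, deg(5)=2, deg(6)=3, deg(7)=5, deg(8)=4.
Sorted degree sequence of G1: [6, 5, 5, 5, 4, 4, 3, 2, 2].
Degrees in G2: deg(0)=5, deg(1)=2, deg(2)=2, deg(3)=4, deg(4)=2, deg(5)=3, deg(6)=2, deg(7)=0, deg(8)=4.
Sorted degree sequence of G2: [5, 4, 4, 3, 2, 2, 2, 2, 0].
The (sorted) degree sequence is an isomorphism invariant, so since G1 and G2 have different degree sequences they cannot be isomorphic.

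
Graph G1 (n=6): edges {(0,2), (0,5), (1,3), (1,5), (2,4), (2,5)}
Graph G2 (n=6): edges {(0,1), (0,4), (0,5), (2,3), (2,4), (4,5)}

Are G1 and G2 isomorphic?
Yes, isomorphic

The graphs are isomorphic.
One valid mapping φ: V(G1) → V(G2): 0→5, 1→2, 2→0, 3→3, 4→1, 5→4

Verify φ preserves adjacency — for each edge of G1, its image is an edge of G2:
  (0,2) → (φ(0),φ(2)) = (0,5) ∈ E(G2) ✓
  (0,5) → (φ(0),φ(5)) = (4,5) ∈ E(G2) ✓
  (1,3) → (φ(1),φ(3)) = (2,3) ∈ E(G2) ✓
  (1,5) → (φ(1),φ(5)) = (2,4) ∈ E(G2) ✓
  (2,4) → (φ(2),φ(4)) = (0,1) ∈ E(G2) ✓
  (2,5) → (φ(2),φ(5)) = (0,4) ∈ E(G2) ✓
All 6 edges of G1 map to edges of G2, and |E(G1)| = |E(G2)| = 6, so φ is a bijection on edges as well as vertices. Hence G1 ≅ G2.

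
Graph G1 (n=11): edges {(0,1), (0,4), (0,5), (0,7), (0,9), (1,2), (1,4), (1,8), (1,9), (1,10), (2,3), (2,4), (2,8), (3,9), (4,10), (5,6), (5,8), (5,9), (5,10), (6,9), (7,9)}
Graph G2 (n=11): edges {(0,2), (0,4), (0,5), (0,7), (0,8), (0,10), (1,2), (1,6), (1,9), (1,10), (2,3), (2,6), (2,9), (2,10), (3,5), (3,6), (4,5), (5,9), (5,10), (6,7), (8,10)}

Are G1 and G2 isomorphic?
Yes, isomorphic

The graphs are isomorphic.
One valid mapping φ: V(G1) → V(G2): 0→10, 1→2, 2→6, 3→7, 4→1, 5→5, 6→4, 7→8, 8→3, 9→0, 10→9

Verify φ preserves adjacency — for each edge of G1, its image is an edge of G2:
  (0,1) → (φ(0),φ(1)) = (2,10) ∈ E(G2) ✓
  (0,4) → (φ(0),φ(4)) = (1,10) ∈ E(G2) ✓
  (0,5) → (φ(0),φ(5)) = (5,10) ∈ E(G2) ✓
  (0,7) → (φ(0),φ(7)) = (8,10) ∈ E(G2) ✓
  (0,9) → (φ(0),φ(9)) = (0,10) ∈ E(G2) ✓
  (1,2) → (φ(1),φ(2)) = (2,6) ∈ E(G2) ✓
  (1,4) → (φ(1),φ(4)) = (1,2) ∈ E(G2) ✓
  (1,8) → (φ(1),φ(8)) = (2,3) ∈ E(G2) ✓
  (1,9) → (φ(1),φ(9)) = (0,2) ∈ E(G2) ✓
  (1,10) → (φ(1),φ(10)) = (2,9) ∈ E(G2) ✓
  (2,3) → (φ(2),φ(3)) = (6,7) ∈ E(G2) ✓
  (2,4) → (φ(2),φ(4)) = (1,6) ∈ E(G2) ✓
  (2,8) → (φ(2),φ(8)) = (3,6) ∈ E(G2) ✓
  (3,9) → (φ(3),φ(9)) = (0,7) ∈ E(G2) ✓
  (4,10) → (φ(4),φ(10)) = (1,9) ∈ E(G2) ✓
  (5,6) → (φ(5),φ(6)) = (4,5) ∈ E(G2) ✓
  (5,8) → (φ(5),φ(8)) = (3,5) ∈ E(G2) ✓
  (5,9) → (φ(5),φ(9)) = (0,5) ∈ E(G2) ✓
  (5,10) → (φ(5),φ(10)) = (5,9) ∈ E(G2) ✓
  (6,9) → (φ(6),φ(9)) = (0,4) ∈ E(G2) ✓
  (7,9) → (φ(7),φ(9)) = (0,8) ∈ E(G2) ✓
All 21 edges of G1 map to edges of G2, and |E(G1)| = |E(G2)| = 21, so φ is a bijection on edges as well as vertices. Hence G1 ≅ G2.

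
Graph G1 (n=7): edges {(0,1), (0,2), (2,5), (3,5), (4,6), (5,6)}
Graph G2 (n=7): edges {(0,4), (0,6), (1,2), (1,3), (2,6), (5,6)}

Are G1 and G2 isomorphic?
Yes, isomorphic

The graphs are isomorphic.
One valid mapping φ: V(G1) → V(G2): 0→1, 1→3, 2→2, 3→5, 4→4, 5→6, 6→0

Verify φ preserves adjacency — for each edge of G1, its image is an edge of G2:
  (0,1) → (φ(0),φ(1)) = (1,3) ∈ E(G2) ✓
  (0,2) → (φ(0),φ(2)) = (1,2) ∈ E(G2) ✓
  (2,5) → (φ(2),φ(5)) = (2,6) ∈ E(G2) ✓
  (3,5) → (φ(3),φ(5)) = (5,6) ∈ E(G2) ✓
  (4,6) → (φ(4),φ(6)) = (0,4) ∈ E(G2) ✓
  (5,6) → (φ(5),φ(6)) = (0,6) ∈ E(G2) ✓
All 6 edges of G1 map to edges of G2, and |E(G1)| = |E(G2)| = 6, so φ is a bijection on edges as well as vertices. Hence G1 ≅ G2.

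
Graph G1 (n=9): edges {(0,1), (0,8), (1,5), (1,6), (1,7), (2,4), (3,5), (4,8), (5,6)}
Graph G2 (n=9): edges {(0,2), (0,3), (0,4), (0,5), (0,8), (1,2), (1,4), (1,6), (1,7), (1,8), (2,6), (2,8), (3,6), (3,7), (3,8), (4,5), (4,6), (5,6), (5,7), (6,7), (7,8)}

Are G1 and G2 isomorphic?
No, not isomorphic

The graphs are NOT isomorphic.

Degrees in G1: deg(0)=2, deg(1)=4, deg(2)=1, deg(3)=1, deg(4)=2, deg(5)=3, deg(6)=2, deg(7)=1, deg(8)=2.
Sorted degree sequence of G1: [4, 3, 2, 2, 2, 2, 1, 1, 1].
Degrees in G2: deg(0)=5, deg(1)=5, deg(2)=4, deg(3)=4, deg(4)=4, deg(5)=4, deg(6)=6, deg(7)=5, deg(8)=5.
Sorted degree sequence of G2: [6, 5, 5, 5, 5, 4, 4, 4, 4].
The (sorted) degree sequence is an isomorphism invariant, so since G1 and G2 have different degree sequences they cannot be isomorphic.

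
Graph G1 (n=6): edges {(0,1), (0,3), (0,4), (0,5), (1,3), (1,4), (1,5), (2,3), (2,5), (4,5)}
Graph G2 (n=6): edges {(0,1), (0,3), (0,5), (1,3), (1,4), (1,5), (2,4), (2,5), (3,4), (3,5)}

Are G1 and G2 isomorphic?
Yes, isomorphic

The graphs are isomorphic.
One valid mapping φ: V(G1) → V(G2): 0→1, 1→3, 2→2, 3→4, 4→0, 5→5

Verify φ preserves adjacency — for each edge of G1, its image is an edge of G2:
  (0,1) → (φ(0),φ(1)) = (1,3) ∈ E(G2) ✓
  (0,3) → (φ(0),φ(3)) = (1,4) ∈ E(G2) ✓
  (0,4) → (φ(0),φ(4)) = (0,1) ∈ E(G2) ✓
  (0,5) → (φ(0),φ(5)) = (1,5) ∈ E(G2) ✓
  (1,3) → (φ(1),φ(3)) = (3,4) ∈ E(G2) ✓
  (1,4) → (φ(1),φ(4)) = (0,3) ∈ E(G2) ✓
  (1,5) → (φ(1),φ(5)) = (3,5) ∈ E(G2) ✓
  (2,3) → (φ(2),φ(3)) = (2,4) ∈ E(G2) ✓
  (2,5) → (φ(2),φ(5)) = (2,5) ∈ E(G2) ✓
  (4,5) → (φ(4),φ(5)) = (0,5) ∈ E(G2) ✓
All 10 edges of G1 map to edges of G2, and |E(G1)| = |E(G2)| = 10, so φ is a bijection on edges as well as vertices. Hence G1 ≅ G2.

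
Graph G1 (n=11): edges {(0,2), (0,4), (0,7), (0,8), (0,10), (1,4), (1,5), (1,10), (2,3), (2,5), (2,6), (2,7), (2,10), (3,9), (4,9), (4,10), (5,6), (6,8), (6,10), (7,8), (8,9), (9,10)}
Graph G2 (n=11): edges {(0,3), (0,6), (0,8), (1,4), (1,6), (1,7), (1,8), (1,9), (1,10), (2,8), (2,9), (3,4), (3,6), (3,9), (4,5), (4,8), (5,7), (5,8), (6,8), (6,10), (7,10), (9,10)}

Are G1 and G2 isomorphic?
Yes, isomorphic

The graphs are isomorphic.
One valid mapping φ: V(G1) → V(G2): 0→6, 1→7, 2→8, 3→2, 4→10, 5→5, 6→4, 7→0, 8→3, 9→9, 10→1

Verify φ preserves adjacency — for each edge of G1, its image is an edge of G2:
  (0,2) → (φ(0),φ(2)) = (6,8) ∈ E(G2) ✓
  (0,4) → (φ(0),φ(4)) = (6,10) ∈ E(G2) ✓
  (0,7) → (φ(0),φ(7)) = (0,6) ∈ E(G2) ✓
  (0,8) → (φ(0),φ(8)) = (3,6) ∈ E(G2) ✓
  (0,10) → (φ(0),φ(10)) = (1,6) ∈ E(G2) ✓
  (1,4) → (φ(1),φ(4)) = (7,10) ∈ E(G2) ✓
  (1,5) → (φ(1),φ(5)) = (5,7) ∈ E(G2) ✓
  (1,10) → (φ(1),φ(10)) = (1,7) ∈ E(G2) ✓
  (2,3) → (φ(2),φ(3)) = (2,8) ∈ E(G2) ✓
  (2,5) → (φ(2),φ(5)) = (5,8) ∈ E(G2) ✓
  (2,6) → (φ(2),φ(6)) = (4,8) ∈ E(G2) ✓
  (2,7) → (φ(2),φ(7)) = (0,8) ∈ E(G2) ✓
  (2,10) → (φ(2),φ(10)) = (1,8) ∈ E(G2) ✓
  (3,9) → (φ(3),φ(9)) = (2,9) ∈ E(G2) ✓
  (4,9) → (φ(4),φ(9)) = (9,10) ∈ E(G2) ✓
  (4,10) → (φ(4),φ(10)) = (1,10) ∈ E(G2) ✓
  (5,6) → (φ(5),φ(6)) = (4,5) ∈ E(G2) ✓
  (6,8) → (φ(6),φ(8)) = (3,4) ∈ E(G2) ✓
  (6,10) → (φ(6),φ(10)) = (1,4) ∈ E(G2) ✓
  (7,8) → (φ(7),φ(8)) = (0,3) ∈ E(G2) ✓
  (8,9) → (φ(8),φ(9)) = (3,9) ∈ E(G2) ✓
  (9,10) → (φ(9),φ(10)) = (1,9) ∈ E(G2) ✓
All 22 edges of G1 map to edges of G2, and |E(G1)| = |E(G2)| = 22, so φ is a bijection on edges as well as vertices. Hence G1 ≅ G2.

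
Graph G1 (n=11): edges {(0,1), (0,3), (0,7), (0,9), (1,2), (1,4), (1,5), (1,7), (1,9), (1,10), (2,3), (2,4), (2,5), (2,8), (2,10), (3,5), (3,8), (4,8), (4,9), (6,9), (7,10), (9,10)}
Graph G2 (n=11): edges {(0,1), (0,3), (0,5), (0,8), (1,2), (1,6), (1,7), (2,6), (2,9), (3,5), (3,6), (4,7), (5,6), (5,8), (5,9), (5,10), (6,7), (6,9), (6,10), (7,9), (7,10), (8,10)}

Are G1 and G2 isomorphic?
Yes, isomorphic

The graphs are isomorphic.
One valid mapping φ: V(G1) → V(G2): 0→1, 1→6, 2→5, 3→0, 4→10, 5→3, 6→4, 7→2, 8→8, 9→7, 10→9

Verify φ preserves adjacency — for each edge of G1, its image is an edge of G2:
  (0,1) → (φ(0),φ(1)) = (1,6) ∈ E(G2) ✓
  (0,3) → (φ(0),φ(3)) = (0,1) ∈ E(G2) ✓
  (0,7) → (φ(0),φ(7)) = (1,2) ∈ E(G2) ✓
  (0,9) → (φ(0),φ(9)) = (1,7) ∈ E(G2) ✓
  (1,2) → (φ(1),φ(2)) = (5,6) ∈ E(G2) ✓
  (1,4) → (φ(1),φ(4)) = (6,10) ∈ E(G2) ✓
  (1,5) → (φ(1),φ(5)) = (3,6) ∈ E(G2) ✓
  (1,7) → (φ(1),φ(7)) = (2,6) ∈ E(G2) ✓
  (1,9) → (φ(1),φ(9)) = (6,7) ∈ E(G2) ✓
  (1,10) → (φ(1),φ(10)) = (6,9) ∈ E(G2) ✓
  (2,3) → (φ(2),φ(3)) = (0,5) ∈ E(G2) ✓
  (2,4) → (φ(2),φ(4)) = (5,10) ∈ E(G2) ✓
  (2,5) → (φ(2),φ(5)) = (3,5) ∈ E(G2) ✓
  (2,8) → (φ(2),φ(8)) = (5,8) ∈ E(G2) ✓
  (2,10) → (φ(2),φ(10)) = (5,9) ∈ E(G2) ✓
  (3,5) → (φ(3),φ(5)) = (0,3) ∈ E(G2) ✓
  (3,8) → (φ(3),φ(8)) = (0,8) ∈ E(G2) ✓
  (4,8) → (φ(4),φ(8)) = (8,10) ∈ E(G2) ✓
  (4,9) → (φ(4),φ(9)) = (7,10) ∈ E(G2) ✓
  (6,9) → (φ(6),φ(9)) = (4,7) ∈ E(G2) ✓
  (7,10) → (φ(7),φ(10)) = (2,9) ∈ E(G2) ✓
  (9,10) → (φ(9),φ(10)) = (7,9) ∈ E(G2) ✓
All 22 edges of G1 map to edges of G2, and |E(G1)| = |E(G2)| = 22, so φ is a bijection on edges as well as vertices. Hence G1 ≅ G2.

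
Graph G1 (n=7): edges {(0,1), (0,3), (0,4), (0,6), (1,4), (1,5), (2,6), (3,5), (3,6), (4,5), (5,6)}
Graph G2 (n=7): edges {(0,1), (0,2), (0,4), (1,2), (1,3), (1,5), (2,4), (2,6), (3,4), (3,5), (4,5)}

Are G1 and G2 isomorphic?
Yes, isomorphic

The graphs are isomorphic.
One valid mapping φ: V(G1) → V(G2): 0→1, 1→5, 2→6, 3→0, 4→3, 5→4, 6→2

Verify φ preserves adjacency — for each edge of G1, its image is an edge of G2:
  (0,1) → (φ(0),φ(1)) = (1,5) ∈ E(G2) ✓
  (0,3) → (φ(0),φ(3)) = (0,1) ∈ E(G2) ✓
  (0,4) → (φ(0),φ(4)) = (1,3) ∈ E(G2) ✓
  (0,6) → (φ(0),φ(6)) = (1,2) ∈ E(G2) ✓
  (1,4) → (φ(1),φ(4)) = (3,5) ∈ E(G2) ✓
  (1,5) → (φ(1),φ(5)) = (4,5) ∈ E(G2) ✓
  (2,6) → (φ(2),φ(6)) = (2,6) ∈ E(G2) ✓
  (3,5) → (φ(3),φ(5)) = (0,4) ∈ E(G2) ✓
  (3,6) → (φ(3),φ(6)) = (0,2) ∈ E(G2) ✓
  (4,5) → (φ(4),φ(5)) = (3,4) ∈ E(G2) ✓
  (5,6) → (φ(5),φ(6)) = (2,4) ∈ E(G2) ✓
All 11 edges of G1 map to edges of G2, and |E(G1)| = |E(G2)| = 11, so φ is a bijection on edges as well as vertices. Hence G1 ≅ G2.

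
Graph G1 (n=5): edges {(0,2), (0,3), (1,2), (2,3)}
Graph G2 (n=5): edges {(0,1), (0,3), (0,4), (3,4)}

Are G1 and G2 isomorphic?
Yes, isomorphic

The graphs are isomorphic.
One valid mapping φ: V(G1) → V(G2): 0→3, 1→1, 2→0, 3→4, 4→2

Verify φ preserves adjacency — for each edge of G1, its image is an edge of G2:
  (0,2) → (φ(0),φ(2)) = (0,3) ∈ E(G2) ✓
  (0,3) → (φ(0),φ(3)) = (3,4) ∈ E(G2) ✓
  (1,2) → (φ(1),φ(2)) = (0,1) ∈ E(G2) ✓
  (2,3) → (φ(2),φ(3)) = (0,4) ∈ E(G2) ✓
All 4 edges of G1 map to edges of G2, and |E(G1)| = |E(G2)| = 4, so φ is a bijection on edges as well as vertices. Hence G1 ≅ G2.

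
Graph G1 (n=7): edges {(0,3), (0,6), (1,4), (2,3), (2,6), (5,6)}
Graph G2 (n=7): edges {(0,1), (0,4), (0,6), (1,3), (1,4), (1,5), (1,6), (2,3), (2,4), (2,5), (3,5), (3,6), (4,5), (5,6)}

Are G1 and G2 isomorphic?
No, not isomorphic

The graphs are NOT isomorphic.

Counting triangles (3-cliques): G1 has 0, G2 has 9.
Triangle count is an isomorphism invariant, so differing triangle counts rule out isomorphism.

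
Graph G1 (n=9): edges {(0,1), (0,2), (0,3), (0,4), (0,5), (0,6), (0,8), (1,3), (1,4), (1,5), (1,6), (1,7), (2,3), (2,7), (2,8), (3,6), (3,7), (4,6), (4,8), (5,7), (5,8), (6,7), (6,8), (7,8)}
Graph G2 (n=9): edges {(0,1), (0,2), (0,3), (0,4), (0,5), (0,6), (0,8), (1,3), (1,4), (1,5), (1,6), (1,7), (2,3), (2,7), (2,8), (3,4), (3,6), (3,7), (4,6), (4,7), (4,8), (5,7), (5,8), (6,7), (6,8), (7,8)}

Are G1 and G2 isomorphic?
No, not isomorphic

The graphs are NOT isomorphic.

Counting edges: G1 has 24 edge(s); G2 has 26 edge(s).
Edge count is an isomorphism invariant (a bijection on vertices induces a bijection on edges), so differing edge counts rule out isomorphism.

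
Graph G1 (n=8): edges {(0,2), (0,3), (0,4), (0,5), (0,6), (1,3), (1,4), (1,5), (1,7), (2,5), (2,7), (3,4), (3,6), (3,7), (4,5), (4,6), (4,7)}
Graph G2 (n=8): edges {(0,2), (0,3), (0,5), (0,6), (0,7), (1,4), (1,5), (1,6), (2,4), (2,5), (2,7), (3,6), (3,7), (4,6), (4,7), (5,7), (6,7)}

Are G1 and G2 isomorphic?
Yes, isomorphic

The graphs are isomorphic.
One valid mapping φ: V(G1) → V(G2): 0→6, 1→2, 2→1, 3→0, 4→7, 5→4, 6→3, 7→5

Verify φ preserves adjacency — for each edge of G1, its image is an edge of G2:
  (0,2) → (φ(0),φ(2)) = (1,6) ∈ E(G2) ✓
  (0,3) → (φ(0),φ(3)) = (0,6) ∈ E(G2) ✓
  (0,4) → (φ(0),φ(4)) = (6,7) ∈ E(G2) ✓
  (0,5) → (φ(0),φ(5)) = (4,6) ∈ E(G2) ✓
  (0,6) → (φ(0),φ(6)) = (3,6) ∈ E(G2) ✓
  (1,3) → (φ(1),φ(3)) = (0,2) ∈ E(G2) ✓
  (1,4) → (φ(1),φ(4)) = (2,7) ∈ E(G2) ✓
  (1,5) → (φ(1),φ(5)) = (2,4) ∈ E(G2) ✓
  (1,7) → (φ(1),φ(7)) = (2,5) ∈ E(G2) ✓
  (2,5) → (φ(2),φ(5)) = (1,4) ∈ E(G2) ✓
  (2,7) → (φ(2),φ(7)) = (1,5) ∈ E(G2) ✓
  (3,4) → (φ(3),φ(4)) = (0,7) ∈ E(G2) ✓
  (3,6) → (φ(3),φ(6)) = (0,3) ∈ E(G2) ✓
  (3,7) → (φ(3),φ(7)) = (0,5) ∈ E(G2) ✓
  (4,5) → (φ(4),φ(5)) = (4,7) ∈ E(G2) ✓
  (4,6) → (φ(4),φ(6)) = (3,7) ∈ E(G2) ✓
  (4,7) → (φ(4),φ(7)) = (5,7) ∈ E(G2) ✓
All 17 edges of G1 map to edges of G2, and |E(G1)| = |E(G2)| = 17, so φ is a bijection on edges as well as vertices. Hence G1 ≅ G2.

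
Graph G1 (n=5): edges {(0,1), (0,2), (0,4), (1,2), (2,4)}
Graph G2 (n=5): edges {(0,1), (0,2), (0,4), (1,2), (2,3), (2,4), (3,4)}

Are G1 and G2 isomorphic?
No, not isomorphic

The graphs are NOT isomorphic.

Counting edges: G1 has 5 edge(s); G2 has 7 edge(s).
Edge count is an isomorphism invariant (a bijection on vertices induces a bijection on edges), so differing edge counts rule out isomorphism.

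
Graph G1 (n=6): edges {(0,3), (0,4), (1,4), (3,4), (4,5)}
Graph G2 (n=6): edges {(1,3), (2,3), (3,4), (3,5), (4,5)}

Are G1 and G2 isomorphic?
Yes, isomorphic

The graphs are isomorphic.
One valid mapping φ: V(G1) → V(G2): 0→4, 1→2, 2→0, 3→5, 4→3, 5→1

Verify φ preserves adjacency — for each edge of G1, its image is an edge of G2:
  (0,3) → (φ(0),φ(3)) = (4,5) ∈ E(G2) ✓
  (0,4) → (φ(0),φ(4)) = (3,4) ∈ E(G2) ✓
  (1,4) → (φ(1),φ(4)) = (2,3) ∈ E(G2) ✓
  (3,4) → (φ(3),φ(4)) = (3,5) ∈ E(G2) ✓
  (4,5) → (φ(4),φ(5)) = (1,3) ∈ E(G2) ✓
All 5 edges of G1 map to edges of G2, and |E(G1)| = |E(G2)| = 5, so φ is a bijection on edges as well as vertices. Hence G1 ≅ G2.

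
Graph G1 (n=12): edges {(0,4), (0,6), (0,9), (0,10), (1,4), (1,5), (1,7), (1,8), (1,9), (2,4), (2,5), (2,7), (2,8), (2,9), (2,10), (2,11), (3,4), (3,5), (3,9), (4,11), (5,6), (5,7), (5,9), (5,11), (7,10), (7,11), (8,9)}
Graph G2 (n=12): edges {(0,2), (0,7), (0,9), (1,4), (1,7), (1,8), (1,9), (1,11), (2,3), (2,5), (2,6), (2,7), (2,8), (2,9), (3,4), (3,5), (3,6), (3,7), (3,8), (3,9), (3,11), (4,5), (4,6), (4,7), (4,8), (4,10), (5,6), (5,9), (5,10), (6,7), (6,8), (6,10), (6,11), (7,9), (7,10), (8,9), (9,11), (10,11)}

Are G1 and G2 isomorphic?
No, not isomorphic

The graphs are NOT isomorphic.

Degrees in G1: deg(0)=4, deg(1)=5, deg(2)=7, deg(3)=3, deg(4)=5, deg(5)=7, deg(6)=2, deg(7)=5, deg(8)=3, deg(9)=6, deg(10)=3, deg(11)=4.
Sorted degree sequence of G1: [7, 7, 6, 5, 5, 5, 4, 4, 3, 3, 3, 2].
Degrees in G2: deg(0)=3, deg(1)=5, deg(2)=7, deg(3)=8, deg(4)=7, deg(5)=6, deg(6)=8, deg(7)=8, deg(8)=6, deg(9)=8, deg(10)=5, deg(11)=5.
Sorted degree sequence of G2: [8, 8, 8, 8, 7, 7, 6, 6, 5, 5, 5, 3].
The (sorted) degree sequence is an isomorphism invariant, so since G1 and G2 have different degree sequences they cannot be isomorphic.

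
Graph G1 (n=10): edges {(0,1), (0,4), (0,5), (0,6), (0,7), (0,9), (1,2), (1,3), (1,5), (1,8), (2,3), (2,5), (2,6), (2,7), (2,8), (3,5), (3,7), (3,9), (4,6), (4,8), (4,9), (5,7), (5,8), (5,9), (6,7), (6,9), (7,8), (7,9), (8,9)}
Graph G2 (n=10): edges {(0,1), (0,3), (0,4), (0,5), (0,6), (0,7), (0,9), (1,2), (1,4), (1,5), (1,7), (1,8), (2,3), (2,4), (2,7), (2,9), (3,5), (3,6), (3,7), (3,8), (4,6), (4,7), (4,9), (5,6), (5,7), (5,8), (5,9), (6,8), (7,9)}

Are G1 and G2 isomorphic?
Yes, isomorphic

The graphs are isomorphic.
One valid mapping φ: V(G1) → V(G2): 0→3, 1→2, 2→4, 3→9, 4→8, 5→7, 6→6, 7→0, 8→1, 9→5

Verify φ preserves adjacency — for each edge of G1, its image is an edge of G2:
  (0,1) → (φ(0),φ(1)) = (2,3) ∈ E(G2) ✓
  (0,4) → (φ(0),φ(4)) = (3,8) ∈ E(G2) ✓
  (0,5) → (φ(0),φ(5)) = (3,7) ∈ E(G2) ✓
  (0,6) → (φ(0),φ(6)) = (3,6) ∈ E(G2) ✓
  (0,7) → (φ(0),φ(7)) = (0,3) ∈ E(G2) ✓
  (0,9) → (φ(0),φ(9)) = (3,5) ∈ E(G2) ✓
  (1,2) → (φ(1),φ(2)) = (2,4) ∈ E(G2) ✓
  (1,3) → (φ(1),φ(3)) = (2,9) ∈ E(G2) ✓
  (1,5) → (φ(1),φ(5)) = (2,7) ∈ E(G2) ✓
  (1,8) → (φ(1),φ(8)) = (1,2) ∈ E(G2) ✓
  (2,3) → (φ(2),φ(3)) = (4,9) ∈ E(G2) ✓
  (2,5) → (φ(2),φ(5)) = (4,7) ∈ E(G2) ✓
  (2,6) → (φ(2),φ(6)) = (4,6) ∈ E(G2) ✓
  (2,7) → (φ(2),φ(7)) = (0,4) ∈ E(G2) ✓
  (2,8) → (φ(2),φ(8)) = (1,4) ∈ E(G2) ✓
  (3,5) → (φ(3),φ(5)) = (7,9) ∈ E(G2) ✓
  (3,7) → (φ(3),φ(7)) = (0,9) ∈ E(G2) ✓
  (3,9) → (φ(3),φ(9)) = (5,9) ∈ E(G2) ✓
  (4,6) → (φ(4),φ(6)) = (6,8) ∈ E(G2) ✓
  (4,8) → (φ(4),φ(8)) = (1,8) ∈ E(G2) ✓
  (4,9) → (φ(4),φ(9)) = (5,8) ∈ E(G2) ✓
  (5,7) → (φ(5),φ(7)) = (0,7) ∈ E(G2) ✓
  (5,8) → (φ(5),φ(8)) = (1,7) ∈ E(G2) ✓
  (5,9) → (φ(5),φ(9)) = (5,7) ∈ E(G2) ✓
  (6,7) → (φ(6),φ(7)) = (0,6) ∈ E(G2) ✓
  (6,9) → (φ(6),φ(9)) = (5,6) ∈ E(G2) ✓
  (7,8) → (φ(7),φ(8)) = (0,1) ∈ E(G2) ✓
  (7,9) → (φ(7),φ(9)) = (0,5) ∈ E(G2) ✓
  (8,9) → (φ(8),φ(9)) = (1,5) ∈ E(G2) ✓
All 29 edges of G1 map to edges of G2, and |E(G1)| = |E(G2)| = 29, so φ is a bijection on edges as well as vertices. Hence G1 ≅ G2.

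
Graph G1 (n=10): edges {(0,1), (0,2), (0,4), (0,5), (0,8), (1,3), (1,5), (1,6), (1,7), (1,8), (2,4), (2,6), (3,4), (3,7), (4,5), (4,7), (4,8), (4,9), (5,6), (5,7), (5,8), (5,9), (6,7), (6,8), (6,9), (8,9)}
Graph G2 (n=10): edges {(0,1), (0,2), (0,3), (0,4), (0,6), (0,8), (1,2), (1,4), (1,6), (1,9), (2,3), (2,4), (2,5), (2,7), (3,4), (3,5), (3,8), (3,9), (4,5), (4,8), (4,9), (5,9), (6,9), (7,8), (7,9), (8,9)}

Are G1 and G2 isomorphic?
Yes, isomorphic

The graphs are isomorphic.
One valid mapping φ: V(G1) → V(G2): 0→8, 1→0, 2→7, 3→6, 4→9, 5→4, 6→2, 7→1, 8→3, 9→5

Verify φ preserves adjacency — for each edge of G1, its image is an edge of G2:
  (0,1) → (φ(0),φ(1)) = (0,8) ∈ E(G2) ✓
  (0,2) → (φ(0),φ(2)) = (7,8) ∈ E(G2) ✓
  (0,4) → (φ(0),φ(4)) = (8,9) ∈ E(G2) ✓
  (0,5) → (φ(0),φ(5)) = (4,8) ∈ E(G2) ✓
  (0,8) → (φ(0),φ(8)) = (3,8) ∈ E(G2) ✓
  (1,3) → (φ(1),φ(3)) = (0,6) ∈ E(G2) ✓
  (1,5) → (φ(1),φ(5)) = (0,4) ∈ E(G2) ✓
  (1,6) → (φ(1),φ(6)) = (0,2) ∈ E(G2) ✓
  (1,7) → (φ(1),φ(7)) = (0,1) ∈ E(G2) ✓
  (1,8) → (φ(1),φ(8)) = (0,3) ∈ E(G2) ✓
  (2,4) → (φ(2),φ(4)) = (7,9) ∈ E(G2) ✓
  (2,6) → (φ(2),φ(6)) = (2,7) ∈ E(G2) ✓
  (3,4) → (φ(3),φ(4)) = (6,9) ∈ E(G2) ✓
  (3,7) → (φ(3),φ(7)) = (1,6) ∈ E(G2) ✓
  (4,5) → (φ(4),φ(5)) = (4,9) ∈ E(G2) ✓
  (4,7) → (φ(4),φ(7)) = (1,9) ∈ E(G2) ✓
  (4,8) → (φ(4),φ(8)) = (3,9) ∈ E(G2) ✓
  (4,9) → (φ(4),φ(9)) = (5,9) ∈ E(G2) ✓
  (5,6) → (φ(5),φ(6)) = (2,4) ∈ E(G2) ✓
  (5,7) → (φ(5),φ(7)) = (1,4) ∈ E(G2) ✓
  (5,8) → (φ(5),φ(8)) = (3,4) ∈ E(G2) ✓
  (5,9) → (φ(5),φ(9)) = (4,5) ∈ E(G2) ✓
  (6,7) → (φ(6),φ(7)) = (1,2) ∈ E(G2) ✓
  (6,8) → (φ(6),φ(8)) = (2,3) ∈ E(G2) ✓
  (6,9) → (φ(6),φ(9)) = (2,5) ∈ E(G2) ✓
  (8,9) → (φ(8),φ(9)) = (3,5) ∈ E(G2) ✓
All 26 edges of G1 map to edges of G2, and |E(G1)| = |E(G2)| = 26, so φ is a bijection on edges as well as vertices. Hence G1 ≅ G2.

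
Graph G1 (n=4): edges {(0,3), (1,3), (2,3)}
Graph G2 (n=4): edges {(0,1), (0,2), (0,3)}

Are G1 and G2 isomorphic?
Yes, isomorphic

The graphs are isomorphic.
One valid mapping φ: V(G1) → V(G2): 0→1, 1→2, 2→3, 3→0

Verify φ preserves adjacency — for each edge of G1, its image is an edge of G2:
  (0,3) → (φ(0),φ(3)) = (0,1) ∈ E(G2) ✓
  (1,3) → (φ(1),φ(3)) = (0,2) ∈ E(G2) ✓
  (2,3) → (φ(2),φ(3)) = (0,3) ∈ E(G2) ✓
All 3 edges of G1 map to edges of G2, and |E(G1)| = |E(G2)| = 3, so φ is a bijection on edges as well as vertices. Hence G1 ≅ G2.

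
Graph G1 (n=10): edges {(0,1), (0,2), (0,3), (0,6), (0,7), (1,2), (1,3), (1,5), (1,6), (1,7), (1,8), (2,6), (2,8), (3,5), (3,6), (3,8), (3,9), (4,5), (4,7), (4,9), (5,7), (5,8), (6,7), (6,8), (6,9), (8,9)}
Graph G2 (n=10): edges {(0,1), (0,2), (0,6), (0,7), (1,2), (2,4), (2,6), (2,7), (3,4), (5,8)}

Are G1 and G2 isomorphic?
No, not isomorphic

The graphs are NOT isomorphic.

Connected components of G1: 1 component(s) with vertex sets [[0, 1, 2, 3, 4, 5, 6, 7, 8, 9]], sizes [10].
Connected components of G2: 3 component(s) with vertex sets [[9], [5, 8], [0, 1, 2, 3, 4, 6, 7]], sizes [1, 2, 7].
The number of connected components (and the multiset of component sizes) is an isomorphism invariant — an isomorphism maps each component of G1 bijectively onto a component of G2. Since G1 has 1 component(s) and G2 has 3, they cannot be isomorphic.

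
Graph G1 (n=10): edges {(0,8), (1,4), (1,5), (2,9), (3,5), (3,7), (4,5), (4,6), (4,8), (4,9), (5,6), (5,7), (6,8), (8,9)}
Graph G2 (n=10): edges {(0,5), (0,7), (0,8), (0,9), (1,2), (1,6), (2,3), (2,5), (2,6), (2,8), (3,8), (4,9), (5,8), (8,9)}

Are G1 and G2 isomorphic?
Yes, isomorphic

The graphs are isomorphic.
One valid mapping φ: V(G1) → V(G2): 0→7, 1→3, 2→4, 3→6, 4→8, 5→2, 6→5, 7→1, 8→0, 9→9

Verify φ preserves adjacency — for each edge of G1, its image is an edge of G2:
  (0,8) → (φ(0),φ(8)) = (0,7) ∈ E(G2) ✓
  (1,4) → (φ(1),φ(4)) = (3,8) ∈ E(G2) ✓
  (1,5) → (φ(1),φ(5)) = (2,3) ∈ E(G2) ✓
  (2,9) → (φ(2),φ(9)) = (4,9) ∈ E(G2) ✓
  (3,5) → (φ(3),φ(5)) = (2,6) ∈ E(G2) ✓
  (3,7) → (φ(3),φ(7)) = (1,6) ∈ E(G2) ✓
  (4,5) → (φ(4),φ(5)) = (2,8) ∈ E(G2) ✓
  (4,6) → (φ(4),φ(6)) = (5,8) ∈ E(G2) ✓
  (4,8) → (φ(4),φ(8)) = (0,8) ∈ E(G2) ✓
  (4,9) → (φ(4),φ(9)) = (8,9) ∈ E(G2) ✓
  (5,6) → (φ(5),φ(6)) = (2,5) ∈ E(G2) ✓
  (5,7) → (φ(5),φ(7)) = (1,2) ∈ E(G2) ✓
  (6,8) → (φ(6),φ(8)) = (0,5) ∈ E(G2) ✓
  (8,9) → (φ(8),φ(9)) = (0,9) ∈ E(G2) ✓
All 14 edges of G1 map to edges of G2, and |E(G1)| = |E(G2)| = 14, so φ is a bijection on edges as well as vertices. Hence G1 ≅ G2.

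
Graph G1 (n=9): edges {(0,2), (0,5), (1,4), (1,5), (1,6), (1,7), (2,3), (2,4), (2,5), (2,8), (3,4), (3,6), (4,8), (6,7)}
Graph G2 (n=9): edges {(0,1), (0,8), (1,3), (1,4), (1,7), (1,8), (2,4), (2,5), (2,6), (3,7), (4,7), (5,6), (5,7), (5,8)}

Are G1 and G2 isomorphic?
Yes, isomorphic

The graphs are isomorphic.
One valid mapping φ: V(G1) → V(G2): 0→0, 1→5, 2→1, 3→4, 4→7, 5→8, 6→2, 7→6, 8→3

Verify φ preserves adjacency — for each edge of G1, its image is an edge of G2:
  (0,2) → (φ(0),φ(2)) = (0,1) ∈ E(G2) ✓
  (0,5) → (φ(0),φ(5)) = (0,8) ∈ E(G2) ✓
  (1,4) → (φ(1),φ(4)) = (5,7) ∈ E(G2) ✓
  (1,5) → (φ(1),φ(5)) = (5,8) ∈ E(G2) ✓
  (1,6) → (φ(1),φ(6)) = (2,5) ∈ E(G2) ✓
  (1,7) → (φ(1),φ(7)) = (5,6) ∈ E(G2) ✓
  (2,3) → (φ(2),φ(3)) = (1,4) ∈ E(G2) ✓
  (2,4) → (φ(2),φ(4)) = (1,7) ∈ E(G2) ✓
  (2,5) → (φ(2),φ(5)) = (1,8) ∈ E(G2) ✓
  (2,8) → (φ(2),φ(8)) = (1,3) ∈ E(G2) ✓
  (3,4) → (φ(3),φ(4)) = (4,7) ∈ E(G2) ✓
  (3,6) → (φ(3),φ(6)) = (2,4) ∈ E(G2) ✓
  (4,8) → (φ(4),φ(8)) = (3,7) ∈ E(G2) ✓
  (6,7) → (φ(6),φ(7)) = (2,6) ∈ E(G2) ✓
All 14 edges of G1 map to edges of G2, and |E(G1)| = |E(G2)| = 14, so φ is a bijection on edges as well as vertices. Hence G1 ≅ G2.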